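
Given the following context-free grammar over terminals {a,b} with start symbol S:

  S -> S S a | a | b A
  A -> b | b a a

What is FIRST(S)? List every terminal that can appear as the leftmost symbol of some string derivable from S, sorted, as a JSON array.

FIRST sets, iterate to fixpoint:
round 1:
  A via A→b: +{b}
  S via S→a: +{a}
  S via S→b A: +{b}
  S: {a,b}  A: {b}
round 2: done
  S: {a,b}  A: {b}

FIRST(S) = ["a", "b"]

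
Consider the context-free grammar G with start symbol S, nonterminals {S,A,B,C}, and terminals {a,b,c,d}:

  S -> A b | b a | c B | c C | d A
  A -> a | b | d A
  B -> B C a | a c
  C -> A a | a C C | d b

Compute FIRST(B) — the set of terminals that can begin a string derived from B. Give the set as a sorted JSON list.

FIRST iteration:
round 1:
  A via A→a: +{a}
  A via A→b: +{b}
  A via A→d A: +{d}
  B via B→a c: +{a}
  C via C→A a: +{a,b,d}
  S via S→A b: +{a,b,d}
  S via S→c B: +{c}
  FIRST[S]={a,b,c,d}  FIRST[A]={a,b,d}  FIRST[B]={a}  FIRST[C]={a,b,d}
round 2: (stable)
  FIRST[S]={a,b,c,d}  FIRST[A]={a,b,d}  FIRST[B]={a}  FIRST[C]={a,b,d}

FIRST(B) = ["a"]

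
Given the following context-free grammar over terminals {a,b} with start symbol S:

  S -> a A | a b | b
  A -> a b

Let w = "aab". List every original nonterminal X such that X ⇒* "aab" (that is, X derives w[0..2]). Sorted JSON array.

Convert to CNF:
  S -> T0 A | T0 T1 | b
  A -> T0 T1
  T0 -> a
  T1 -> b

CYK table (by increasing span), restricted to cells inside w[0..2]:
  T[0,0] 'a' = {T0}  orig:{}
  T[1,1] 'a' = {T0}  orig:{}
  T[2,2] 'b' = {S,T1}  orig:{S}
  T[0,1] 'aa' = ∅
  T[1,2] 'ab' = {A,S}
  T[0,2] 'aab' = {S}

Original NTs in T[0,2] deriving "aab": ["S"]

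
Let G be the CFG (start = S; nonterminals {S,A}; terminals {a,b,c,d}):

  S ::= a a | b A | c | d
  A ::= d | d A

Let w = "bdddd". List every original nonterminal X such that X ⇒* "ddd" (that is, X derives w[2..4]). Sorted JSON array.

CNF form of G:
  S -> T1 T1 | T2 A | c | d
  A -> T0 A | d
  T0 -> d
  T1 -> a
  T2 -> b

CYK table (by increasing span) (cells [i..j] with 2 ≤ i ≤ j ≤ 4 only):
  [2..2]={A,S,T0}  "d"  orig:{A,S}
  [3..3]={A,S,T0}  "d"  orig:{A,S}
  [4..4]={A,S,T0}  "d"  orig:{A,S}
  [2..3]={A}  "dd"
  [3..4]={A}  "dd"
  [2..4]={A}  "ddd"

Original NTs in T[2,4] deriving "ddd": ["A"]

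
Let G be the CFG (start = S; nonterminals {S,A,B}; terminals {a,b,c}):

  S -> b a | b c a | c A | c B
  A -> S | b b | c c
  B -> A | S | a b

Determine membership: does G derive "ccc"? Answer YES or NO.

CNF form of G:
  S -> T0 T1 | T0 X5 | T2 A | T2 B
  A -> T0 T0 | T0 T1 | T0 X3 | T2 A | T2 B | T2 T2
  B -> T0 T0 | T0 T1 | T0 X4 | T1 T0 | T2 A | T2 B | T2 T2
  T0 -> b
  T1 -> a
  T2 -> c
  X3 -> T2 T1
  X4 -> T2 T1
  X5 -> T2 T1

CYK fill:
  cell(0,0) c: {T2}  orig:{}
  cell(1,1) c: {T2}  orig:{}
  cell(2,2) c: {T2}  orig:{}
  cell(0,1) cc: {A,B}
  cell(1,2) cc: {A,B}
  cell(0,2) ccc: {A,B,S}

S ∈ T[0,2] ⇒ YES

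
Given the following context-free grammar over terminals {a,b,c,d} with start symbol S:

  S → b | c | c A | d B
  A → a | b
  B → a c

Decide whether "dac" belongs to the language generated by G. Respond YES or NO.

Convert to CNF:
  S -> T1 A | T2 B | b | c
  A -> a | b
  B -> T0 T1
  T0 -> a
  T1 -> c
  T2 -> d

CYK fill:
  T[0,0] 'd' = {T2}  orig:{}
  T[1,1] 'a' = {A,T0}  orig:{A}
  T[2,2] 'c' = {S,T1}  orig:{S}
  T[0,1] 'da' = ∅
  T[1,2] 'ac' = {B}
  T[0,2] 'dac' = {S}

S ∈ T[0,2] ⇒ YES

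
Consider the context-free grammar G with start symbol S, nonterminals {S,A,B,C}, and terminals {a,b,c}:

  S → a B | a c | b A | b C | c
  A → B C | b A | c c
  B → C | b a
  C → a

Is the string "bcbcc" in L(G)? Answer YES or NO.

Convert to CNF:
  S -> T0 A | T0 C | T2 B | T2 T1 | c
  A -> B C | T0 A | T1 T1
  B -> T0 T2 | a
  C -> a
  T0 -> b
  T1 -> c
  T2 -> a

CYK fill:
  cell(0,0) b: {T0}  orig:{}
  cell(1,1) c: {S,T1}  orig:{S}
  cell(2,2) b: {T0}  orig:{}
  cell(3,3) c: {S,T1}  orig:{S}
  cell(4,4) c: {S,T1}  orig:{S}
  cell(0,1) bc: ∅
  cell(1,2) cb: ∅
  cell(2,3) bc: ∅
  cell(3,4) cc: {A}
  cell(0,2) bcb: ∅
  cell(1,3) cbc: ∅
  cell(2,4) bcc: {A,S}
  cell(0,3) bcbc: ∅
  cell(1,4) cbcc: ∅
  cell(0,4) bcbcc: ∅

S ∉ T[0,4] ⇒ NO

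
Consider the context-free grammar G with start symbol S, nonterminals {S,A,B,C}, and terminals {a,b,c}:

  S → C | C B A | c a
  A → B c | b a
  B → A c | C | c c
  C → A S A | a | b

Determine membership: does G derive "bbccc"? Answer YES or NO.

CNF form of G:
  S -> A X5 | C X6 | T0 T2 | a | b
  A -> B T0 | T1 T2
  B -> A T0 | A X3 | T0 T0 | a | b
  C -> A X4 | a | b
  T0 -> c
  T1 -> b
  T2 -> a
  X3 -> S A
  X4 -> S A
  X5 -> S A
  X6 -> B A

CYK fill:
  T[0,0] 'b' = {B,C,S,T1}  orig:{B,C,S}
  T[1,1] 'b' = {B,C,S,T1}  orig:{B,C,S}
  T[2,2] 'c' = {T0}  orig:{}
  T[3,3] 'c' = {T0}  orig:{}
  T[4,4] 'c' = {T0}  orig:{}
  T[0,1] 'bb' = ∅
  T[1,2] 'bc' = {A}
  T[2,3] 'cc' = {B}
  T[3,4] 'cc' = {B}
  T[0,2] 'bbc' = {X3,X4,X5,X6}  orig:{}
  T[1,3] 'bcc' = {B}
  T[2,4] 'ccc' = {A}
  T[0,3] 'bbcc' = ∅
  T[1,4] 'bccc' = {A,X3,X4,X5,X6}  orig:{A}
  T[0,4] 'bbccc' = {S,X3,X4,X5,X6}  orig:{S}

S ∈ T[0,4] ⇒ YES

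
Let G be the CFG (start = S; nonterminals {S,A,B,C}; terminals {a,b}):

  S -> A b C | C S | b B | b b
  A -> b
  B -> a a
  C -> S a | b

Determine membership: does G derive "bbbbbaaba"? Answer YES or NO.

Convert to CNF:
  S -> A X2 | C S | T1 B | T1 T1
  A -> b
  B -> T0 T0
  C -> S T0 | b
  T0 -> a
  T1 -> b
  X2 -> T1 C

CYK table (by increasing span):
  T[0,0] 'b' = {A,C,T1}  orig:{A,C}
  T[1,1] 'b' = {A,C,T1}  orig:{A,C}
  T[2,2] 'b' = {A,C,T1}  orig:{A,C}
  T[3,3] 'b' = {A,C,T1}  orig:{A,C}
  T[4,4] 'b' = {A,C,T1}  orig:{A,C}
  T[5,5] 'a' = {T0}  orig:{}
  T[6,6] 'a' = {T0}  orig:{}
  T[7,7] 'b' = {A,C,T1}  orig:{A,C}
  T[8,8] 'a' = {T0}  orig:{}
  T[0,1] 'bb' = {S,X2}  orig:{S}
  T[1,2] 'bb' = {S,X2}  orig:{S}
  T[2,3] 'bb' = {S,X2}  orig:{S}
  T[3,4] 'bb' = {S,X2}  orig:{S}
  T[4,5] 'ba' = ∅
  T[5,6] 'aa' = {B}
  T[6,7] 'ab' = ∅
  T[7,8] 'ba' = ∅
  T[0,2] 'bbb' = {S}
  T[1,3] 'bbb' = {S}
  T[2,4] 'bbb' = {S}
  T[3,5] 'bba' = {C}
  T[4,6] 'baa' = {S}
  T[5,7] 'aab' = ∅
  T[6,8] 'aba' = ∅
  T[0,3] 'bbbb' = {S}
  T[1,4] 'bbbb' = {S}
  T[2,5] 'bbba' = {C,X2}  orig:{C}
  T[3,6] 'bbaa' = {S}
  T[4,7] 'baab' = ∅
  T[5,8] 'aaba' = ∅
  T[0,4] 'bbbbb' = {S}
  T[1,5] 'bbbba' = {C,S,X2}  orig:{C,S}
  T[2,6] 'bbbaa' = {S}
  T[3,7] 'bbaab' = ∅
  T[4,8] 'baaba' = ∅
  T[0,5] 'bbbbba' = {C,S,X2}  orig:{C,S}
  T[1,6] 'bbbbaa' = {C,S}
  T[2,7] 'bbbaab' = ∅
  T[3,8] 'bbaaba' = ∅
  T[0,6] 'bbbbbaa' = {C,S,X2}  orig:{C,S}
  T[1,7] 'bbbbaab' = ∅
  T[2,8] 'bbbaaba' = ∅
  T[0,7] 'bbbbbaab' = ∅
  T[1,8] 'bbbbaaba' = ∅
  T[0,8] 'bbbbbaaba' = ∅

S ∉ T[0,8] ⇒ NO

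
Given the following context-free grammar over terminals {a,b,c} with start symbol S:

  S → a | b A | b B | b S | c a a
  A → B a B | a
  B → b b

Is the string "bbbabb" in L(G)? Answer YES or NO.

Convert to CNF:
  S -> T1 A | T1 B | T1 S | T2 X4 | a
  A -> B X3 | a
  B -> T1 T1
  T0 -> a
  T1 -> b
  T2 -> c
  X3 -> T0 B
  X4 -> T0 T0

CYK table (by increasing span):
  cell(0,0) b: {T1}  orig:{}
  cell(1,1) b: {T1}  orig:{}
  cell(2,2) b: {T1}  orig:{}
  cell(3,3) a: {A,S,T0}  orig:{A,S}
  cell(4,4) b: {T1}  orig:{}
  cell(5,5) b: {T1}  orig:{}
  cell(0,1) bb: {B}
  cell(1,2) bb: {B}
  cell(2,3) ba: {S}
  cell(3,4) ab: ∅
  cell(4,5) bb: {B}
  cell(0,2) bbb: {S}
  cell(1,3) bba: {S}
  cell(2,4) bab: ∅
  cell(3,5) abb: {X3}  orig:{}
  cell(0,3) bbba: {S}
  cell(1,4) bbab: ∅
  cell(2,5) babb: ∅
  cell(0,4) bbbab: ∅
  cell(1,5) bbabb: {A}
  cell(0,5) bbbabb: {S}

S ∈ T[0,5] ⇒ YES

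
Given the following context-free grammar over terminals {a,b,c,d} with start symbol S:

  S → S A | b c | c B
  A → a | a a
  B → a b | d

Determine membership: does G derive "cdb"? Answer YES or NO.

Convert to CNF:
  S -> S A | T1 T2 | T2 B
  A -> T0 T0 | a
  B -> T0 T1 | d
  T0 -> a
  T1 -> b
  T2 -> c

Fill CYK table bottom-up:
  cell(0,0) c: {T2}  orig:{}
  cell(1,1) d: {B}
  cell(2,2) b: {T1}  orig:{}
  cell(0,1) cd: {S}
  cell(1,2) db: ∅
  cell(0,2) cdb: ∅

S ∉ T[0,2] ⇒ NO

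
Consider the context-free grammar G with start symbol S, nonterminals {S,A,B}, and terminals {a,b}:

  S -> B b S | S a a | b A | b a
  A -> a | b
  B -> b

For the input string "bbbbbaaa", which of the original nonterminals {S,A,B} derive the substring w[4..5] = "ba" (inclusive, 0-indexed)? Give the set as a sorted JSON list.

Convert to CNF:
  S -> B X2 | S X3 | T0 A | T0 T1
  A -> a | b
  B -> b
  T0 -> b
  T1 -> a
  X2 -> T0 S
  X3 -> T1 T1

CYK fill — only the sub-triangle for w[4..5]:
  T[4,4] 'b' = {A,B,T0}  orig:{A,B}
  T[5,5] 'a' = {A,T1}  orig:{A}
  T[4,5] 'ba' = {S}

Original NTs in T[4,5] deriving "ba": ["S"]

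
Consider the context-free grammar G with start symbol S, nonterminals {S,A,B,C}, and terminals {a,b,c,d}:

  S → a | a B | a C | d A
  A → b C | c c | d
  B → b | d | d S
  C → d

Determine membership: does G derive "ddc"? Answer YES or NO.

Convert to CNF:
  S -> T2 A | T3 B | T3 C | a
  A -> T0 C | T1 T1 | d
  B -> T2 S | b | d
  C -> d
  T0 -> b
  T1 -> c
  T2 -> d
  T3 -> a

CYK fill:
  cell(0,0) d: {A,B,C,T2}  orig:{A,B,C}
  cell(1,1) d: {A,B,C,T2}  orig:{A,B,C}
  cell(2,2) c: {T1}  orig:{}
  cell(0,1) dd: {S}
  cell(1,2) dc: ∅
  cell(0,2) ddc: ∅

S ∉ T[0,2] ⇒ NO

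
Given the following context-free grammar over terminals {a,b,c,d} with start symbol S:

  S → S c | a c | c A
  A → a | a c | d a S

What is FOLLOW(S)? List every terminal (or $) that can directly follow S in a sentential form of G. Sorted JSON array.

FIRST sets, iterate to fixpoint:
round 1:
  A via A→a: +{a}
  A via A→d a S: +{d}
  S via S→a c: +{a}
  S via S→c A: +{c}
  S: {a,c}  A: {a,d}
round 2: (no change)
  S: {a,c}  A: {a,d}

FOLLOW sets:
seed FOLLOW(S) with $
round 1:
  S→S c: FOLLOW(S) ⊇ FIRST(c) = {c}; new: +{c}
  S→c A: FOLLOW(A) ⊇ FOLLOW(S) ⊇ {$,c}; new: +{$,c}
  FOLLOW[S]={$,c}  FOLLOW[A]={$,c}
round 2: (stable)
  FOLLOW[S]={$,c}  FOLLOW[A]={$,c}

FOLLOW(S) = ["$", "c"]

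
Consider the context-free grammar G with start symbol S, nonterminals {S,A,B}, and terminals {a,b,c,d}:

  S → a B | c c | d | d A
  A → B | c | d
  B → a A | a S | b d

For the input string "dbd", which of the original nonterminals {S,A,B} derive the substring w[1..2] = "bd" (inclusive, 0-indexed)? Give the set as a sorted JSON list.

CNF form of G:
  S -> T0 B | T2 A | T3 T3 | d
  A -> T0 A | T0 S | T1 T2 | c | d
  B -> T0 A | T0 S | T1 T2
  T0 -> a
  T1 -> b
  T2 -> d
  T3 -> c

CYK table (by increasing span) (cells [i..j] with 1 ≤ i ≤ j ≤ 2 only):
  T[1,1] 'b' = {T1}  orig:{}
  T[2,2] 'd' = {A,S,T2}  orig:{A,S}
  T[1,2] 'bd' = {A,B}

Original NTs in T[1,2] deriving "bd": ["A", "B"]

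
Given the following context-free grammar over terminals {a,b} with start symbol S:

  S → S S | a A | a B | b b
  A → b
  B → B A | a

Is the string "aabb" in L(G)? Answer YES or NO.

CNF form of G:
  S -> S S | T0 A | T0 B | T1 T1
  A -> b
  B -> B A | a
  T0 -> a
  T1 -> b

CYK table (by increasing span):
  [0..0]={B,T0}  "a"  orig:{B}
  [1..1]={B,T0}  "a"  orig:{B}
  [2..2]={A,T1}  "b"  orig:{A}
  [3..3]={A,T1}  "b"  orig:{A}
  [0..1]={S}  "aa"
  [1..2]={B,S}  "ab"
  [2..3]={S}  "bb"
  [0..2]={S}  "aab"
  [1..3]={B}  "abb"
  [0..3]={S}  "aabb"

S ∈ T[0,3] ⇒ YES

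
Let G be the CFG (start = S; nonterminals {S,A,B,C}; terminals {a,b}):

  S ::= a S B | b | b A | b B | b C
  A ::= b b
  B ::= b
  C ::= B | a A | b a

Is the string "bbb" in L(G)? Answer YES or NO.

Convert to CNF:
  S -> T0 A | T0 B | T0 C | T1 X2 | b
  A -> T0 T0
  B -> b
  C -> T0 T1 | T1 A | b
  T0 -> b
  T1 -> a
  X2 -> S B

CYK table (by increasing span):
  [0..0]={B,C,S,T0}  "b"  orig:{B,C,S}
  [1..1]={B,C,S,T0}  "b"  orig:{B,C,S}
  [2..2]={B,C,S,T0}  "b"  orig:{B,C,S}
  [0..1]={A,S,X2}  "bb"  orig:{A,S}
  [1..2]={A,S,X2}  "bb"  orig:{A,S}
  [0..2]={S,X2}  "bbb"  orig:{S}

S ∈ T[0,2] ⇒ YES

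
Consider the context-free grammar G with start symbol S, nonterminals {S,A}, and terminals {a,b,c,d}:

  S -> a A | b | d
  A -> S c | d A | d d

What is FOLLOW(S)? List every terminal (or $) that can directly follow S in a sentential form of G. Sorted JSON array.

Compute FIRST by fixpoint:
round 1:
  A via A→d A: +{d}
  S via S→a A: +{a}
  S via S→b: +{b}
  S via S→d: +{d}
  FIRST[S]={a,b,d}  FIRST[A]={d}
round 2:
  A via A→S c: +{a,b}
  FIRST[S]={a,b,d}  FIRST[A]={a,b,d}
round 3: (no change)
  FIRST[S]={a,b,d}  FIRST[A]={a,b,d}

FOLLOW iteration:
FOLLOW(S) := {$}
round 1:
  A→S c: FOLLOW(S) ⊇ FIRST(c) = {c}; new: +{c}
  S→a A: FOLLOW(A) ⊇ FOLLOW(S) ⊇ {$,c}; new: +{$,c}
  S: {$,c}  A: {$,c}
round 2: — fixpoint
  S: {$,c}  A: {$,c}

FOLLOW(S) = ["$", "c"]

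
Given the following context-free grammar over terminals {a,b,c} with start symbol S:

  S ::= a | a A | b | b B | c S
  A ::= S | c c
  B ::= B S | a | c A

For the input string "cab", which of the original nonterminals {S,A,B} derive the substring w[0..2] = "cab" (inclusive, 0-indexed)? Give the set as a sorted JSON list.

Convert to CNF:
  S -> T0 A | T1 B | T2 S | a | b
  A -> T0 A | T1 B | T2 S | T2 T2 | a | b
  B -> B S | T2 A | a
  T0 -> a
  T1 -> b
  T2 -> c

CYK fill, restricted to cells inside w[0..2]:
  T[0,0] 'c' = {T2}  orig:{}
  T[1,1] 'a' = {A,B,S,T0}  orig:{A,B,S}
  T[2,2] 'b' = {A,S,T1}  orig:{A,S}
  T[0,1] 'ca' = {A,B,S}
  T[1,2] 'ab' = {A,B,S}
  T[0,2] 'cab' = {A,B,S}

Original NTs in T[0,2] deriving "cab": ["A", "B", "S"]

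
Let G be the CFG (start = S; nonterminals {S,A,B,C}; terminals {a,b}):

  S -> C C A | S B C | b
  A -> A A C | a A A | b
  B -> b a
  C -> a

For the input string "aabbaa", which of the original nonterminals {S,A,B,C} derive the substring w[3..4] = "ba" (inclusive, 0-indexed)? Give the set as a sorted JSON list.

Convert to CNF:
  S -> C X4 | S X5 | b
  A -> A X2 | T0 X3 | b
  B -> T1 T0
  C -> a
  T0 -> a
  T1 -> b
  X2 -> A C
  X3 -> A A
  X4 -> C A
  X5 -> B C

CYK table (by increasing span) — only the sub-triangle for w[3..4]:
  T[3,3] 'b' = {A,S,T1}  orig:{A,S}
  T[4,4] 'a' = {C,T0}  orig:{C}
  T[3,4] 'ba' = {B,X2}  orig:{B}

Original NTs in T[3,4] deriving "ba": ["B"]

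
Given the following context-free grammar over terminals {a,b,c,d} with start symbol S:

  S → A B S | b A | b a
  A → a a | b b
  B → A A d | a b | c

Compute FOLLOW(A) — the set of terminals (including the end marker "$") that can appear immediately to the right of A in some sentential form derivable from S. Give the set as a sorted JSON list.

Compute FIRST by fixpoint:
iter 1:
  A via A→a a: +{a}
  A via A→b b: +{b}
  B via B→A A d: +{a,b}
  B via B→c: +{c}
  S via S→A B S: +{a,b}
  FIRST(S)={a,b}  FIRST(A)={a,b}  FIRST(B)={a,b,c}
iter 2: — fixpoint
  FIRST(S)={a,b}  FIRST(A)={a,b}  FIRST(B)={a,b,c}

FOLLOW iteration:
initialize: $ ∈ FOLLOW(S)
iter 1:
  B→A A d: FOLLOW(A) ⊇ FIRST(A) = {a,b}; new: +{a,b}
  B→A A d: FOLLOW(A) ⊇ FIRST(d) = {d}; new: +{d}
  S→A B S: FOLLOW(A) ⊇ FIRST(B) = {a,b,c}; new: +{c}
  S→A B S: FOLLOW(B) ⊇ FIRST(S) = {a,b}; new: +{a,b}
  S→b A: FOLLOW(A) ⊇ FOLLOW(S) ⊇ {$}; new: +{$}
  FOLLOW[S]={$}  FOLLOW[A]={$,a,b,c,d}  FOLLOW[B]={a,b}
iter 2: done
  FOLLOW[S]={$}  FOLLOW[A]={$,a,b,c,d}  FOLLOW[B]={a,b}

FOLLOW(A) = ["$", "a", "b", "c", "d"]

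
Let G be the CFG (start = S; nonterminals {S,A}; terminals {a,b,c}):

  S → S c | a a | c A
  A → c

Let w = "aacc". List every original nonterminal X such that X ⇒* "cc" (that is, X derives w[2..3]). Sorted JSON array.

CNF form of G:
  S -> S T0 | T0 A | T1 T1
  A -> c
  T0 -> c
  T1 -> a

Fill CYK table bottom-up, restricted to cells inside w[2..3]:
  T[2,2] 'c' = {A,T0}  orig:{A}
  T[3,3] 'c' = {A,T0}  orig:{A}
  T[2,3] 'cc' = {S}

Original NTs in T[2,3] deriving "cc": ["S"]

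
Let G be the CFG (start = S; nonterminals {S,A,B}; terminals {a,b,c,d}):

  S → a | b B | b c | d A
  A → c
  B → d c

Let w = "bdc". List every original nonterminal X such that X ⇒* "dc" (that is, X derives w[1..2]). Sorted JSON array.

Convert to CNF:
  S -> T0 A | T2 B | T2 T1 | a
  A -> c
  B -> T0 T1
  T0 -> d
  T1 -> c
  T2 -> b

CYK table (by increasing span), restricted to cells inside w[1..2]:
  cell(1,1) d: {T0}  orig:{}
  cell(2,2) c: {A,T1}  orig:{A}
  cell(1,2) dc: {B,S}

Original NTs in T[1,2] deriving "dc": ["B", "S"]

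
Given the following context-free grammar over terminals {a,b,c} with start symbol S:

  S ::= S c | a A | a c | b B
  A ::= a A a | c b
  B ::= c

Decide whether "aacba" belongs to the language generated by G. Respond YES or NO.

CNF form of G:
  S -> S T1 | T0 A | T0 T1 | T2 B
  A -> T0 X3 | T1 T2
  B -> c
  T0 -> a
  T1 -> c
  T2 -> b
  X3 -> A T0

CYK fill:
  cell(0,0) a: {T0}  orig:{}
  cell(1,1) a: {T0}  orig:{}
  cell(2,2) c: {B,T1}  orig:{B}
  cell(3,3) b: {T2}  orig:{}
  cell(4,4) a: {T0}  orig:{}
  cell(0,1) aa: ∅
  cell(1,2) ac: {S}
  cell(2,3) cb: {A}
  cell(3,4) ba: ∅
  cell(0,2) aac: ∅
  cell(1,3) acb: {S}
  cell(2,4) cba: {X3}  orig:{}
  cell(0,3) aacb: ∅
  cell(1,4) acba: {A}
  cell(0,4) aacba: {S}

S ∈ T[0,4] ⇒ YES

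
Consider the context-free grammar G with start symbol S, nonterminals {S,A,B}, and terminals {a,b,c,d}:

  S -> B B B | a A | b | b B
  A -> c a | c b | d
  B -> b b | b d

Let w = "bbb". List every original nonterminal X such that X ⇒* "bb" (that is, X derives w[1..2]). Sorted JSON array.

Convert to CNF:
  S -> B X4 | T1 A | T2 B | b
  A -> T0 T1 | T0 T2 | d
  B -> T2 T2 | T2 T3
  T0 -> c
  T1 -> a
  T2 -> b
  T3 -> d
  X4 -> B B

CYK table (by increasing span), restricted to cells inside w[1..2]:
  cell(1,1) b: {S,T2}  orig:{S}
  cell(2,2) b: {S,T2}  orig:{S}
  cell(1,2) bb: {B}

Original NTs in T[1,2] deriving "bb": ["B"]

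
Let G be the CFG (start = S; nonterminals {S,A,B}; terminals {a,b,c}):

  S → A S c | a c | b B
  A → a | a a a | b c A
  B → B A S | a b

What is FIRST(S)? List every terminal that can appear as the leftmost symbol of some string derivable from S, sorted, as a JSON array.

FIRST iteration:
round 1:
  A via A→a: +{a}
  A via A→b c A: +{b}
  B via B→a b: +{a}
  S via S→A S c: +{a,b}
  FIRST[S]={a,b}  FIRST[A]={a,b}  FIRST[B]={a}
round 2: (stable)
  FIRST[S]={a,b}  FIRST[A]={a,b}  FIRST[B]={a}

FIRST(S) = ["a", "b"]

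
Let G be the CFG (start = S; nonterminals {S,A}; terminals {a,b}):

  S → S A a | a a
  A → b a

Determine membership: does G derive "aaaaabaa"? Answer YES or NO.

Convert to CNF:
  S -> S X2 | T1 T1
  A -> T0 T1
  T0 -> b
  T1 -> a
  X2 -> A T1

Fill CYK table bottom-up:
  cell(0,0) a: {T1}  orig:{}
  cell(1,1) a: {T1}  orig:{}
  cell(2,2) a: {T1}  orig:{}
  cell(3,3) a: {T1}  orig:{}
  cell(4,4) a: {T1}  orig:{}
  cell(5,5) b: {T0}  orig:{}
  cell(6,6) a: {T1}  orig:{}
  cell(7,7) a: {T1}  orig:{}
  cell(0,1) aa: {S}
  cell(1,2) aa: {S}
  cell(2,3) aa: {S}
  cell(3,4) aa: {S}
  cell(4,5) ab: ∅
  cell(5,6) ba: {A}
  cell(6,7) aa: {S}
  cell(0,2) aaa: ∅
  cell(1,3) aaa: ∅
  cell(2,4) aaa: ∅
  cell(3,5) aab: ∅
  cell(4,6) aba: ∅
  cell(5,7) baa: {X2}  orig:{}
  cell(0,3) aaaa: ∅
  cell(1,4) aaaa: ∅
  cell(2,5) aaab: ∅
  cell(3,6) aaba: ∅
  cell(4,7) abaa: ∅
  cell(0,4) aaaaa: ∅
  cell(1,5) aaaab: ∅
  cell(2,6) aaaba: ∅
  cell(3,7) aabaa: {S}
  cell(0,5) aaaaab: ∅
  cell(1,6) aaaaba: ∅
  cell(2,7) aaabaa: ∅
  cell(0,6) aaaaaba: ∅
  cell(1,7) aaaabaa: ∅
  cell(0,7) aaaaabaa: ∅

S ∉ T[0,7] ⇒ NO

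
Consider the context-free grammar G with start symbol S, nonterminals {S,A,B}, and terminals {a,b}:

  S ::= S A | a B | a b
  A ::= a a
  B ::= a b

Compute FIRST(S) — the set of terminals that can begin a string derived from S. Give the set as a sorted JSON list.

Compute FIRST by fixpoint:
round 1:
  A via A→a a: +{a}
  B via B→a b: +{a}
  S via S→a B: +{a}
  FIRST(S)={a}  FIRST(A)={a}  FIRST(B)={a}
round 2: — fixpoint
  FIRST(S)={a}  FIRST(A)={a}  FIRST(B)={a}

FIRST(S) = ["a"]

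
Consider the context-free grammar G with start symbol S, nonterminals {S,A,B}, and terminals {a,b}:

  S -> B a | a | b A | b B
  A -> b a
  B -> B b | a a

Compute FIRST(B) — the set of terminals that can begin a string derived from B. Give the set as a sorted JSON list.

Compute FIRST by fixpoint:
round 1:
  A via A→b a: +{b}
  B via B→a a: +{a}
  S via S→B a: +{a}
  S via S→b A: +{b}
  S: {a,b}  A: {b}  B: {a}
round 2: (no change)
  S: {a,b}  A: {b}  B: {a}

FIRST(B) = ["a"]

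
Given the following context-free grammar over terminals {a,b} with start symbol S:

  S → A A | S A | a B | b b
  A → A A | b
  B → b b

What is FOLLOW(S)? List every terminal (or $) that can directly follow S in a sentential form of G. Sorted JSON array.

FIRST iteration:
[1]
  A via A→b: +{b}
  B via B→b b: +{b}
  S via S→A A: +{b}
  S via S→a B: +{a}
  FIRST[S]={a,b}  FIRST[A]={b}  FIRST[B]={b}
[2] — fixpoint
  FIRST[S]={a,b}  FIRST[A]={b}  FIRST[B]={b}

FOLLOW iteration:
seed FOLLOW(S) with $
iter 1:
  A→A A: FOLLOW(A) ⊇ FIRST(A) = {b}; new: +{b}
  S→A A: FOLLOW(A) ⊇ FOLLOW(S) ⊇ {$}; new: +{$}
  S→S A: FOLLOW(S) ⊇ FIRST(A) = {b}; new: +{b}
  S→a B: FOLLOW(B) ⊇ FOLLOW(S) ⊇ {$,b}; new: +{$,b}
  FOLLOW(S)={$,b}  FOLLOW(A)={$,b}  FOLLOW(B)={$,b}
iter 2: — fixpoint
  FOLLOW(S)={$,b}  FOLLOW(A)={$,b}  FOLLOW(B)={$,b}

FOLLOW(S) = ["$", "b"]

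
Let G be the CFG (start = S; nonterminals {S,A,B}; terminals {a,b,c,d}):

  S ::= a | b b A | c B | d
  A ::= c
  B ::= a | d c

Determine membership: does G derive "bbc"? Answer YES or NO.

CNF form of G:
  S -> T1 B | T2 X3 | a | d
  A -> c
  B -> T0 T1 | a
  T0 -> d
  T1 -> c
  T2 -> b
  X3 -> T2 A

CYK fill:
  T[0,0] 'b' = {T2}  orig:{}
  T[1,1] 'b' = {T2}  orig:{}
  T[2,2] 'c' = {A,T1}  orig:{A}
  T[0,1] 'bb' = ∅
  T[1,2] 'bc' = {X3}  orig:{}
  T[0,2] 'bbc' = {S}

S ∈ T[0,2] ⇒ YES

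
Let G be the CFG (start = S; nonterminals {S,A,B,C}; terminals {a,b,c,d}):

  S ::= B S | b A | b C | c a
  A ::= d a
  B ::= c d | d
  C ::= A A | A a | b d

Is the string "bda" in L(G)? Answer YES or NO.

Convert to CNF:
  S -> B S | T2 T1 | T3 A | T3 C
  A -> T0 T1
  B -> T2 T0 | d
  C -> A A | A T1 | T3 T0
  T0 -> d
  T1 -> a
  T2 -> c
  T3 -> b

Fill CYK table bottom-up:
  cell(0,0) b: {T3}  orig:{}
  cell(1,1) d: {B,T0}  orig:{B}
  cell(2,2) a: {T1}  orig:{}
  cell(0,1) bd: {C}
  cell(1,2) da: {A}
  cell(0,2) bda: {S}

S ∈ T[0,2] ⇒ YES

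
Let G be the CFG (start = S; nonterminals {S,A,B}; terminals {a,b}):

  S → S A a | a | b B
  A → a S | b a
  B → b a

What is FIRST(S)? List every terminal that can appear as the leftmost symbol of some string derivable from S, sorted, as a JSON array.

FIRST iteration:
[1]
  A via A→a S: +{a}
  A via A→b a: +{b}
  B via B→b a: +{b}
  S via S→a: +{a}
  S via S→b B: +{b}
  FIRST[S]={a,b}  FIRST[A]={a,b}  FIRST[B]={b}
[2] done
  FIRST[S]={a,b}  FIRST[A]={a,b}  FIRST[B]={b}

FIRST(S) = ["a", "b"]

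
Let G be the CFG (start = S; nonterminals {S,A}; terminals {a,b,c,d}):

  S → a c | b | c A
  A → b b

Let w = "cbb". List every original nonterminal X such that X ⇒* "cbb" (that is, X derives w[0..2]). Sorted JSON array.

CNF form of G:
  S -> T1 T2 | T2 A | b
  A -> T0 T0
  T0 -> b
  T1 -> a
  T2 -> c

CYK fill, restricted to cells inside w[0..2]:
  [0..0]={T2}  "c"  orig:{}
  [1..1]={S,T0}  "b"  orig:{S}
  [2..2]={S,T0}  "b"  orig:{S}
  [0..1]=∅  "cb"
  [1..2]={A}  "bb"
  [0..2]={S}  "cbb"

Original NTs in T[0,2] deriving "cbb": ["S"]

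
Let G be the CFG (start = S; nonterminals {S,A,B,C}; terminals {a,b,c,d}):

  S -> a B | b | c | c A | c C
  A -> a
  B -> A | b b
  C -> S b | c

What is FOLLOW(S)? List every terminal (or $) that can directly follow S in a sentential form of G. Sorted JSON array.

FIRST iteration:
[1]
  A via A→a: +{a}
  B via B→A: +{a}
  B via B→b b: +{b}
  C via C→c: +{c}
  S via S→a B: +{a}
  S via S→b: +{b}
  S via S→c: +{c}
  FIRST[S]={a,b,c}  FIRST[A]={a}  FIRST[B]={a,b}  FIRST[C]={c}
[2]
  C via C→S b: +{a,b}
  FIRST[S]={a,b,c}  FIRST[A]={a}  FIRST[B]={a,b}  FIRST[C]={a,b,c}
[3] (stable)
  FIRST[S]={a,b,c}  FIRST[A]={a}  FIRST[B]={a,b}  FIRST[C]={a,b,c}

FOLLOW iteration:
initialize: $ ∈ FOLLOW(S)
round 1:
  C→S b: FOLLOW(S) ⊇ FIRST(b) = {b}; new: +{b}
  S→a B: FOLLOW(B) ⊇ FOLLOW(S) ⊇ {$,b}; new: +{$,b}
  S→c A: FOLLOW(A) ⊇ FOLLOW(S) ⊇ {$,b}; new: +{$,b}
  S→c C: FOLLOW(C) ⊇ FOLLOW(S) ⊇ {$,b}; new: +{$,b}
  FOLLOW[S]={$,b}  FOLLOW[A]={$,b}  FOLLOW[B]={$,b}  FOLLOW[C]={$,b}
round 2: done
  FOLLOW[S]={$,b}  FOLLOW[A]={$,b}  FOLLOW[B]={$,b}  FOLLOW[C]={$,b}

FOLLOW(S) = ["$", "b"]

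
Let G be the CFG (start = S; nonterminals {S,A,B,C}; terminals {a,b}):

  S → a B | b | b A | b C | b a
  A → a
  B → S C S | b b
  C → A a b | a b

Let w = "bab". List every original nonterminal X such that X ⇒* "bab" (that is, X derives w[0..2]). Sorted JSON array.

CNF form of G:
  S -> T0 A | T0 C | T0 T1 | T1 B | b
  A -> a
  B -> S X2 | T0 T0
  C -> A X3 | T1 T0
  T0 -> b
  T1 -> a
  X2 -> C S
  X3 -> T1 T0

Fill CYK table bottom-up, restricted to cells inside w[0..2]:
  cell(0,0) b: {S,T0}  orig:{S}
  cell(1,1) a: {A,T1}  orig:{A}
  cell(2,2) b: {S,T0}  orig:{S}
  cell(0,1) ba: {S}
  cell(1,2) ab: {C,X3}  orig:{C}
  cell(0,2) bab: {S}

Original NTs in T[0,2] deriving "bab": ["S"]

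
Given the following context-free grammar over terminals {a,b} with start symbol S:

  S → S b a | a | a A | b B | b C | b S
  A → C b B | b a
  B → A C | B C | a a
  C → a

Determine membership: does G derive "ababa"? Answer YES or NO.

Convert to CNF:
  S -> S X3 | T0 B | T0 C | T0 S | T1 A | a
  A -> C X2 | T0 T1
  B -> A C | B C | T1 T1
  C -> a
  T0 -> b
  T1 -> a
  X2 -> T0 B
  X3 -> T0 T1

Fill CYK table bottom-up:
  cell(0,0) a: {C,S,T1}  orig:{C,S}
  cell(1,1) b: {T0}  orig:{}
  cell(2,2) a: {C,S,T1}  orig:{C,S}
  cell(3,3) b: {T0}  orig:{}
  cell(4,4) a: {C,S,T1}  orig:{C,S}
  cell(0,1) ab: ∅
  cell(1,2) ba: {A,S,X3}  orig:{A,S}
  cell(2,3) ab: ∅
  cell(3,4) ba: {A,S,X3}  orig:{A,S}
  cell(0,2) aba: {S}
  cell(1,3) bab: ∅
  cell(2,4) aba: {S}
  cell(0,3) abab: ∅
  cell(1,4) baba: {S}
  cell(0,4) ababa: {S}

S ∈ T[0,4] ⇒ YES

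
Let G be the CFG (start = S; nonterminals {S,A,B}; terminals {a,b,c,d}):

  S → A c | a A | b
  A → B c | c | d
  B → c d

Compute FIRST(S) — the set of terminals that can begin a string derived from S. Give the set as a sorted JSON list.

FIRST iteration:
[1]
  A via A→c: +{c}
  A via A→d: +{d}
  B via B→c d: +{c}
  S via S→A c: +{c,d}
  S via S→a A: +{a}
  S via S→b: +{b}
  FIRST[S]={a,b,c,d}  FIRST[A]={c,d}  FIRST[B]={c}
[2] — fixpoint
  FIRST[S]={a,b,c,d}  FIRST[A]={c,d}  FIRST[B]={c}

FIRST(S) = ["a", "b", "c", "d"]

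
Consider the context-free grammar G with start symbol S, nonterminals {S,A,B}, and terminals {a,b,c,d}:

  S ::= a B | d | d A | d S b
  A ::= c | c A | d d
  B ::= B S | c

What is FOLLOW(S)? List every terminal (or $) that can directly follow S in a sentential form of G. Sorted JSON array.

FIRST sets, iterate to fixpoint:
iter 1:
  A via A→c: +{c}
  A via A→d d: +{d}
  B via B→c: +{c}
  S via S→a B: +{a}
  S via S→d: +{d}
  FIRST[S]={a,d}  FIRST[A]={c,d}  FIRST[B]={c}
iter 2: — fixpoint
  FIRST[S]={a,d}  FIRST[A]={c,d}  FIRST[B]={c}

Compute FOLLOW by fixpoint:
seed FOLLOW(S) with $
round 1:
  B→B S: FOLLOW(B) ⊇ FIRST(S) = {a,d}; new: +{a,d}
  B→B S: FOLLOW(S) ⊇ FOLLOW(B) ⊇ {a,d}; new: +{a,d}
  S→a B: FOLLOW(B) ⊇ FOLLOW(S) ⊇ {$,a,d}; new: +{$}
  S→d A: FOLLOW(A) ⊇ FOLLOW(S) ⊇ {$,a,d}; new: +{$,a,d}
  S→d S b: FOLLOW(S) ⊇ FIRST(b) = {b}; new: +{b}
  FOLLOW[S]={$,a,b,d}  FOLLOW[A]={$,a,d}  FOLLOW[B]={$,a,d}
round 2:
  S→a B: FOLLOW(B) ⊇ FOLLOW(S) ⊇ {$,a,b,d}; new: +{b}
  S→d A: FOLLOW(A) ⊇ FOLLOW(S) ⊇ {$,a,b,d}; new: +{b}
  FOLLOW[S]={$,a,b,d}  FOLLOW[A]={$,a,b,d}  FOLLOW[B]={$,a,b,d}
round 3: (stable)
  FOLLOW[S]={$,a,b,d}  FOLLOW[A]={$,a,b,d}  FOLLOW[B]={$,a,b,d}

FOLLOW(S) = ["$", "a", "b", "d"]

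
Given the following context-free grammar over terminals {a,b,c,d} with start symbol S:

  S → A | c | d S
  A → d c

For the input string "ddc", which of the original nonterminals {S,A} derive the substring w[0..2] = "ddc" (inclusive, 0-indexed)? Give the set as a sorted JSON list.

CNF form of G:
  S -> T0 S | T0 T1 | c
  A -> T0 T1
  T0 -> d
  T1 -> c

CYK table (by increasing span) (cells [i..j] with 0 ≤ i ≤ j ≤ 2 only):
  T[0,0] 'd' = {T0}  orig:{}
  T[1,1] 'd' = {T0}  orig:{}
  T[2,2] 'c' = {S,T1}  orig:{S}
  T[0,1] 'dd' = ∅
  T[1,2] 'dc' = {A,S}
  T[0,2] 'ddc' = {S}

Original NTs in T[0,2] deriving "ddc": ["S"]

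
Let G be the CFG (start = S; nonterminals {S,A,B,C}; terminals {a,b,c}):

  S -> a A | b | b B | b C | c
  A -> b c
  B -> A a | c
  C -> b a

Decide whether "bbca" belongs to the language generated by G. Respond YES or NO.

CNF form of G:
  S -> T0 B | T0 C | T2 A | b | c
  A -> T0 T1
  B -> A T2 | c
  C -> T0 T2
  T0 -> b
  T1 -> c
  T2 -> a

CYK table (by increasing span):
  [0..0]={S,T0}  "b"  orig:{S}
  [1..1]={S,T0}  "b"  orig:{S}
  [2..2]={B,S,T1}  "c"  orig:{B,S}
  [3..3]={T2}  "a"  orig:{}
  [0..1]=∅  "bb"
  [1..2]={A,S}  "bc"
  [2..3]=∅  "ca"
  [0..2]=∅  "bbc"
  [1..3]={B}  "bca"
  [0..3]={S}  "bbca"

S ∈ T[0,3] ⇒ YES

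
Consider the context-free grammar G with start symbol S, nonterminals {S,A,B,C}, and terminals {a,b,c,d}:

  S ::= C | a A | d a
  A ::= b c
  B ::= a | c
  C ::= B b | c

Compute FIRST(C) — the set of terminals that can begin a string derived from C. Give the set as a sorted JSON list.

Compute FIRST by fixpoint:
round 1:
  A via A→b c: +{b}
  B via B→a: +{a}
  B via B→c: +{c}
  C via C→B b: +{a,c}
  S via S→C: +{a,c}
  S via S→d a: +{d}
  FIRST[S]={a,c,d}  FIRST[A]={b}  FIRST[B]={a,c}  FIRST[C]={a,c}
round 2: done
  FIRST[S]={a,c,d}  FIRST[A]={b}  FIRST[B]={a,c}  FIRST[C]={a,c}

FIRST(C) = ["a", "c"]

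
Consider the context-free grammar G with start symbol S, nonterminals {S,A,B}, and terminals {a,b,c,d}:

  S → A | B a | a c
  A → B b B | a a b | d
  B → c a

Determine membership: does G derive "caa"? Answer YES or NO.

CNF form of G:
  S -> B T1 | B X5 | T1 T2 | T1 X6 | d
  A -> B X3 | T1 X4 | d
  B -> T2 T1
  T0 -> b
  T1 -> a
  T2 -> c
  X3 -> T0 B
  X4 -> T1 T0
  X5 -> T0 B
  X6 -> T1 T0

CYK table (by increasing span):
  T[0,0] 'c' = {T2}  orig:{}
  T[1,1] 'a' = {T1}  orig:{}
  T[2,2] 'a' = {T1}  orig:{}
  T[0,1] 'ca' = {B}
  T[1,2] 'aa' = ∅
  T[0,2] 'caa' = {S}

S ∈ T[0,2] ⇒ YES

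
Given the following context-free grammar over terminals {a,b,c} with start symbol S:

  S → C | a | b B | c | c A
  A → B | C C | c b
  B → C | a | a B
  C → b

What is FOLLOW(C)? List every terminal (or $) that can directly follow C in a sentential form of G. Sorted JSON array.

Compute FIRST by fixpoint:
pass 1:
  A via A→c b: +{c}
  B via B→a: +{a}
  C via C→b: +{b}
  S via S→C: +{b}
  S via S→a: +{a}
  S via S→c: +{c}
  S: {a,b,c}  A: {c}  B: {a}  C: {b}
pass 2:
  A via A→B: +{a}
  A via A→C C: +{b}
  B via B→C: +{b}
  S: {a,b,c}  A: {a,b,c}  B: {a,b}  C: {b}
pass 3: (no change)
  S: {a,b,c}  A: {a,b,c}  B: {a,b}  C: {b}

FOLLOW sets:
seed FOLLOW(S) with $
round 1:
  A→C C: FOLLOW(C) ⊇ FIRST(C) = {b}; new: +{b}
  S→C: FOLLOW(C) ⊇ FOLLOW(S) ⊇ {$}; new: +{$}
  S→b B: FOLLOW(B) ⊇ FOLLOW(S) ⊇ {$}; new: +{$}
  S→c A: FOLLOW(A) ⊇ FOLLOW(S) ⊇ {$}; new: +{$}
  FOLLOW[S]={$}  FOLLOW[A]={$}  FOLLOW[B]={$}  FOLLOW[C]={$,b}
round 2: (stable)
  FOLLOW[S]={$}  FOLLOW[A]={$}  FOLLOW[B]={$}  FOLLOW[C]={$,b}

FOLLOW(C) = ["$", "b"]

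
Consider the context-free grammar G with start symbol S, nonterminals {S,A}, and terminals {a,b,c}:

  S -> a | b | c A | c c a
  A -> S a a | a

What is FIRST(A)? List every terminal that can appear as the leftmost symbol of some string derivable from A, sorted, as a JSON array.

Compute FIRST by fixpoint:
pass 1:
  A via A→a: +{a}
  S via S→a: +{a}
  S via S→b: +{b}
  S via S→c A: +{c}
  FIRST[S]={a,b,c}  FIRST[A]={a}
pass 2:
  A via A→S a a: +{b,c}
  FIRST[S]={a,b,c}  FIRST[A]={a,b,c}
pass 3: done
  FIRST[S]={a,b,c}  FIRST[A]={a,b,c}

FIRST(A) = ["a", "b", "c"]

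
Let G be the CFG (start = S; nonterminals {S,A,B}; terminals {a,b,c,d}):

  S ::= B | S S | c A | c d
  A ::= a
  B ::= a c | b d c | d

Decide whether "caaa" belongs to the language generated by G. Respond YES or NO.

CNF form of G:
  S -> S S | T0 T1 | T1 A | T1 T3 | T2 X5 | d
  A -> a
  B -> T0 T1 | T2 X4 | d
  T0 -> a
  T1 -> c
  T2 -> b
  T3 -> d
  X4 -> T3 T1
  X5 -> T3 T1

CYK table (by increasing span):
  [0..0]={T1}  "c"  orig:{}
  [1..1]={A,T0}  "a"  orig:{A}
  [2..2]={A,T0}  "a"  orig:{A}
  [3..3]={A,T0}  "a"  orig:{A}
  [0..1]={S}  "ca"
  [1..2]=∅  "aa"
  [2..3]=∅  "aa"
  [0..2]=∅  "caa"
  [1..3]=∅  "aaa"
  [0..3]=∅  "caaa"

S ∉ T[0,3] ⇒ NO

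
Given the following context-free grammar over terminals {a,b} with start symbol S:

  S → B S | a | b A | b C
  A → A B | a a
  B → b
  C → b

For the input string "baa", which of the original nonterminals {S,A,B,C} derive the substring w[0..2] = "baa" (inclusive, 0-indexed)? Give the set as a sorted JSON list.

Convert to CNF:
  S -> B S | T1 A | T1 C | a
  A -> A B | T0 T0
  B -> b
  C -> b
  T0 -> a
  T1 -> b

CYK table (by increasing span), restricted to cells inside w[0..2]:
  T[0,0] 'b' = {B,C,T1}  orig:{B,C}
  T[1,1] 'a' = {S,T0}  orig:{S}
  T[2,2] 'a' = {S,T0}  orig:{S}
  T[0,1] 'ba' = {S}
  T[1,2] 'aa' = {A}
  T[0,2] 'baa' = {S}

Original NTs in T[0,2] deriving "baa": ["S"]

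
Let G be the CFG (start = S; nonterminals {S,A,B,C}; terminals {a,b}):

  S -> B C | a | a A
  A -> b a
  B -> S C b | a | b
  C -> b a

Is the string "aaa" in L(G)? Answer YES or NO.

CNF form of G:
  S -> B C | T1 A | a
  A -> T0 T1
  B -> S X2 | a | b
  C -> T0 T1
  T0 -> b
  T1 -> a
  X2 -> C T0

CYK fill:
  T[0,0] 'a' = {B,S,T1}  orig:{B,S}
  T[1,1] 'a' = {B,S,T1}  orig:{B,S}
  T[2,2] 'a' = {B,S,T1}  orig:{B,S}
  T[0,1] 'aa' = ∅
  T[1,2] 'aa' = ∅
  T[0,2] 'aaa' = ∅

S ∉ T[0,2] ⇒ NO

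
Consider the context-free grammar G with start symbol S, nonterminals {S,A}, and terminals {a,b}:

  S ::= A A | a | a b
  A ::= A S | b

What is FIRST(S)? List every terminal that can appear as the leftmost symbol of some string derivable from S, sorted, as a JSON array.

FIRST iteration:
round 1:
  A via A→b: +{b}
  S via S→A A: +{b}
  S via S→a: +{a}
  FIRST(S)={a,b}  FIRST(A)={b}
round 2: — fixpoint
  FIRST(S)={a,b}  FIRST(A)={b}

FIRST(S) = ["a", "b"]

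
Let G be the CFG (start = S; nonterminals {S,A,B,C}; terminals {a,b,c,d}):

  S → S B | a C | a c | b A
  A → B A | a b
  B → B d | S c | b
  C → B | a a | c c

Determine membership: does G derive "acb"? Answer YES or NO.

CNF form of G:
  S -> S B | T0 C | T0 T3 | T1 A
  A -> B A | T0 T1
  B -> B T2 | S T3 | b
  C -> B T2 | S T3 | T0 T0 | T3 T3 | b
  T0 -> a
  T1 -> b
  T2 -> d
  T3 -> c

CYK table (by increasing span):
  cell(0,0) a: {T0}  orig:{}
  cell(1,1) c: {T3}  orig:{}
  cell(2,2) b: {B,C,T1}  orig:{B,C}
  cell(0,1) ac: {S}
  cell(1,2) cb: ∅
  cell(0,2) acb: {S}

S ∈ T[0,2] ⇒ YES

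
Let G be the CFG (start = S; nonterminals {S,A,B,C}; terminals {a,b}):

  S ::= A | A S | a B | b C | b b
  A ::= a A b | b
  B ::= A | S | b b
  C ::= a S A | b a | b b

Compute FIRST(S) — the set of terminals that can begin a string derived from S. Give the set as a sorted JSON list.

FIRST iteration:
pass 1:
  A via A→a A b: +{a}
  A via A→b: +{b}
  B via B→A: +{a,b}
  C via C→a S A: +{a}
  C via C→b a: +{b}
  S via S→A: +{a,b}
  FIRST[S]={a,b}  FIRST[A]={a,b}  FIRST[B]={a,b}  FIRST[C]={a,b}
pass 2: done
  FIRST[S]={a,b}  FIRST[A]={a,b}  FIRST[B]={a,b}  FIRST[C]={a,b}

FIRST(S) = ["a", "b"]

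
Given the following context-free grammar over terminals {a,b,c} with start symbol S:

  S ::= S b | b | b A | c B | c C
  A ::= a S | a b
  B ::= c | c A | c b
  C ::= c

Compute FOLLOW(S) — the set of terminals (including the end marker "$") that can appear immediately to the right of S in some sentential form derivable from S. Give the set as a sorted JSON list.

FIRST iteration:
pass 1:
  A via A→a S: +{a}
  B via B→c: +{c}
  C via C→c: +{c}
  S via S→b: +{b}
  S via S→c B: +{c}
  S: {b,c}  A: {a}  B: {c}  C: {c}
pass 2: — fixpoint
  S: {b,c}  A: {a}  B: {c}  C: {c}

Compute FOLLOW by fixpoint:
seed FOLLOW(S) with $
[1]
  S→S b: FOLLOW(S) ⊇ FIRST(b) = {b}; new: +{b}
  S→b A: FOLLOW(A) ⊇ FOLLOW(S) ⊇ {$,b}; new: +{$,b}
  S→c B: FOLLOW(B) ⊇ FOLLOW(S) ⊇ {$,b}; new: +{$,b}
  S→c C: FOLLOW(C) ⊇ FOLLOW(S) ⊇ {$,b}; new: +{$,b}
  FOLLOW(S)={$,b}  FOLLOW(A)={$,b}  FOLLOW(B)={$,b}  FOLLOW(C)={$,b}
[2] done
  FOLLOW(S)={$,b}  FOLLOW(A)={$,b}  FOLLOW(B)={$,b}  FOLLOW(C)={$,b}

FOLLOW(S) = ["$", "b"]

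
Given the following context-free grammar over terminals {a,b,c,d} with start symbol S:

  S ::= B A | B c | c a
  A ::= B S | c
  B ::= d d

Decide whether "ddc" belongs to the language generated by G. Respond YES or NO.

CNF form of G:
  S -> B A | B T1 | T1 T2
  A -> B S | c
  B -> T0 T0
  T0 -> d
  T1 -> c
  T2 -> a

CYK table (by increasing span):
  T[0,0] 'd' = {T0}  orig:{}
  T[1,1] 'd' = {T0}  orig:{}
  T[2,2] 'c' = {A,T1}  orig:{A}
  T[0,1] 'dd' = {B}
  T[1,2] 'dc' = ∅
  T[0,2] 'ddc' = {S}

S ∈ T[0,2] ⇒ YES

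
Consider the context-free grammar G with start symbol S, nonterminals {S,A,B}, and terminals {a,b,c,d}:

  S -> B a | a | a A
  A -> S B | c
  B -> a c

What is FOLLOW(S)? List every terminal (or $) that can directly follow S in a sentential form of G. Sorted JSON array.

FIRST sets, iterate to fixpoint:
[1]
  A via A→c: +{c}
  B via B→a c: +{a}
  S via S→B a: +{a}
  FIRST[S]={a}  FIRST[A]={c}  FIRST[B]={a}
[2]
  A via A→S B: +{a}
  FIRST[S]={a}  FIRST[A]={a,c}  FIRST[B]={a}
[3] (no change)
  FIRST[S]={a}  FIRST[A]={a,c}  FIRST[B]={a}

FOLLOW iteration:
initialize: $ ∈ FOLLOW(S)
round 1:
  A→S B: FOLLOW(S) ⊇ FIRST(B) = {a}; new: +{a}
  S→B a: FOLLOW(B) ⊇ FIRST(a) = {a}; new: +{a}
  S→a A: FOLLOW(A) ⊇ FOLLOW(S) ⊇ {$,a}; new: +{$,a}
  S: {$,a}  A: {$,a}  B: {a}
round 2:
  A→S B: FOLLOW(B) ⊇ FOLLOW(A) ⊇ {$,a}; new: +{$}
  S: {$,a}  A: {$,a}  B: {$,a}
round 3: (stable)
  S: {$,a}  A: {$,a}  B: {$,a}

FOLLOW(S) = ["$", "a"]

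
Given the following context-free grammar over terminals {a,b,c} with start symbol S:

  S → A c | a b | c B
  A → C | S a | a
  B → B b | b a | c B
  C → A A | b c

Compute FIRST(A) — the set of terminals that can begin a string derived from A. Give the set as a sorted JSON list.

Compute FIRST by fixpoint:
[1]
  A via A→a: +{a}
  B via B→b a: +{b}
  B via B→c B: +{c}
  C via C→A A: +{a}
  C via C→b c: +{b}
  S via S→A c: +{a}
  S via S→c B: +{c}
  S: {a,c}  A: {a}  B: {b,c}  C: {a,b}
[2]
  A via A→C: +{b}
  A via A→S a: +{c}
  C via C→A A: +{c}
  S via S→A c: +{b}
  S: {a,b,c}  A: {a,b,c}  B: {b,c}  C: {a,b,c}
[3] (no change)
  S: {a,b,c}  A: {a,b,c}  B: {b,c}  C: {a,b,c}

FIRST(A) = ["a", "b", "c"]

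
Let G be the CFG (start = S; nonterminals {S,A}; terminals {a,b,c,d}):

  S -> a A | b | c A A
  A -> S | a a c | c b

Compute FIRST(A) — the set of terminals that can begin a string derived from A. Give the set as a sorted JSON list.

FIRST sets, iterate to fixpoint:
round 1:
  A via A→a a c: +{a}
  A via A→c b: +{c}
  S via S→a A: +{a}
  S via S→b: +{b}
  S via S→c A A: +{c}
  FIRST(S)={a,b,c}  FIRST(A)={a,c}
round 2:
  A via A→S: +{b}
  FIRST(S)={a,b,c}  FIRST(A)={a,b,c}
round 3: — fixpoint
  FIRST(S)={a,b,c}  FIRST(A)={a,b,c}

FIRST(A) = ["a", "b", "c"]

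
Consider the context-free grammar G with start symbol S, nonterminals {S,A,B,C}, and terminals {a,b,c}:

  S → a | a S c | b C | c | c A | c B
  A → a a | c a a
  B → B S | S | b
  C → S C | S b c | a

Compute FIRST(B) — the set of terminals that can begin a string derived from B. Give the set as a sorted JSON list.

FIRST iteration:
round 1:
  A via A→a a: +{a}
  A via A→c a a: +{c}
  B via B→b: +{b}
  C via C→a: +{a}
  S via S→a: +{a}
  S via S→b C: +{b}
  S via S→c: +{c}
  FIRST[S]={a,b,c}  FIRST[A]={a,c}  FIRST[B]={b}  FIRST[C]={a}
round 2:
  B via B→S: +{a,c}
  C via C→S C: +{b,c}
  FIRST[S]={a,b,c}  FIRST[A]={a,c}  FIRST[B]={a,b,c}  FIRST[C]={a,b,c}
round 3: — fixpoint
  FIRST[S]={a,b,c}  FIRST[A]={a,c}  FIRST[B]={a,b,c}  FIRST[C]={a,b,c}

FIRST(B) = ["a", "b", "c"]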